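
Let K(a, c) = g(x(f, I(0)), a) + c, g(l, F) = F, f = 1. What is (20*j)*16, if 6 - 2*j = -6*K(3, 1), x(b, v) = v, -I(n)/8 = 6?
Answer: 4800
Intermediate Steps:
I(n) = -48 (I(n) = -8*6 = -48)
K(a, c) = a + c
j = 15 (j = 3 - (-3)*(3 + 1) = 3 - (-3)*4 = 3 - ½*(-24) = 3 + 12 = 15)
(20*j)*16 = (20*15)*16 = 300*16 = 4800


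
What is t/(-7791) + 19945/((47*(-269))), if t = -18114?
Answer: 24541269/32833871 ≈ 0.74744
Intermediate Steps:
t/(-7791) + 19945/((47*(-269))) = -18114/(-7791) + 19945/((47*(-269))) = -18114*(-1/7791) + 19945/(-12643) = 6038/2597 + 19945*(-1/12643) = 6038/2597 - 19945/12643 = 24541269/32833871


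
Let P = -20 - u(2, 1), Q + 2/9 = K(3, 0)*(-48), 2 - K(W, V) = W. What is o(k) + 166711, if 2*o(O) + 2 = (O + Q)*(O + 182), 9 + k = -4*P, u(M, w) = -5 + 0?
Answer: 3207917/18 ≈ 1.7822e+5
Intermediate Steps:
u(M, w) = -5
K(W, V) = 2 - W
Q = 430/9 (Q = -2/9 + (2 - 1*3)*(-48) = -2/9 + (2 - 3)*(-48) = -2/9 - 1*(-48) = -2/9 + 48 = 430/9 ≈ 47.778)
P = -15 (P = -20 - 1*(-5) = -20 + 5 = -15)
k = 51 (k = -9 - 4*(-15) = -9 + 60 = 51)
o(O) = -1 + (182 + O)*(430/9 + O)/2 (o(O) = -1 + ((O + 430/9)*(O + 182))/2 = -1 + ((430/9 + O)*(182 + O))/2 = -1 + ((182 + O)*(430/9 + O))/2 = -1 + (182 + O)*(430/9 + O)/2)
o(k) + 166711 = (39121/9 + (½)*51² + (1034/9)*51) + 166711 = (39121/9 + (½)*2601 + 17578/3) + 166711 = (39121/9 + 2601/2 + 17578/3) + 166711 = 207119/18 + 166711 = 3207917/18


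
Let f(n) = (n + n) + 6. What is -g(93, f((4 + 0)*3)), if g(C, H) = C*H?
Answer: -2790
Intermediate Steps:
f(n) = 6 + 2*n (f(n) = 2*n + 6 = 6 + 2*n)
-g(93, f((4 + 0)*3)) = -93*(6 + 2*((4 + 0)*3)) = -93*(6 + 2*(4*3)) = -93*(6 + 2*12) = -93*(6 + 24) = -93*30 = -1*2790 = -2790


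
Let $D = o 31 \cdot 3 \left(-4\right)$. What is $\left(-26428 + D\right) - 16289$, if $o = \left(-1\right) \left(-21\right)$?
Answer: $-50529$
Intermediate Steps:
$o = 21$
$D = -7812$ ($D = 21 \cdot 31 \cdot 3 \left(-4\right) = 651 \left(-12\right) = -7812$)
$\left(-26428 + D\right) - 16289 = \left(-26428 - 7812\right) - 16289 = -34240 - 16289 = -50529$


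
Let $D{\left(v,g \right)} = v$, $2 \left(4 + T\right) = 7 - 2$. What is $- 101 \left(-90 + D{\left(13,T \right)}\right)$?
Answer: $7777$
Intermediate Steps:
$T = - \frac{3}{2}$ ($T = -4 + \frac{7 - 2}{2} = -4 + \frac{1}{2} \cdot 5 = -4 + \frac{5}{2} = - \frac{3}{2} \approx -1.5$)
$- 101 \left(-90 + D{\left(13,T \right)}\right) = - 101 \left(-90 + 13\right) = \left(-101\right) \left(-77\right) = 7777$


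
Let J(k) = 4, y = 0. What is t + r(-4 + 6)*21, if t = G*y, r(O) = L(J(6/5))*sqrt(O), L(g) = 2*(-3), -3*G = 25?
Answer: -126*sqrt(2) ≈ -178.19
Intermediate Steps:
G = -25/3 (G = -1/3*25 = -25/3 ≈ -8.3333)
L(g) = -6
r(O) = -6*sqrt(O)
t = 0 (t = -25/3*0 = 0)
t + r(-4 + 6)*21 = 0 - 6*sqrt(-4 + 6)*21 = 0 - 6*sqrt(2)*21 = 0 - 126*sqrt(2) = -126*sqrt(2)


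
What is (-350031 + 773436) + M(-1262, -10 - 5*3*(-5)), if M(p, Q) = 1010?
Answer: 424415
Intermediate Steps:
(-350031 + 773436) + M(-1262, -10 - 5*3*(-5)) = (-350031 + 773436) + 1010 = 423405 + 1010 = 424415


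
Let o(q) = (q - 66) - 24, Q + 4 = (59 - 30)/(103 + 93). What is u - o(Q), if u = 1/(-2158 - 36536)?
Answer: 355887967/3792012 ≈ 93.852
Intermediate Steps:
Q = -755/196 (Q = -4 + (59 - 30)/(103 + 93) = -4 + 29/196 = -755/196 ≈ -3.8520)
o(q) = -90 + q (o(q) = (-66 + q) - 24 = -90 + q)
u = -1/38694 (u = 1/(-38694) = -1/38694 ≈ -2.5844e-5)
u - o(Q) = -1/38694 - (-90 - 755/196) = -1/38694 - 1*(-18395/196) = -1/38694 + 18395/196 = 355887967/3792012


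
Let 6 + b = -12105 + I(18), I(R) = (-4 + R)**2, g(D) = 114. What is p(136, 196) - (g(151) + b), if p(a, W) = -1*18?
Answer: 11783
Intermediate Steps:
p(a, W) = -18
b = -11915 (b = -6 + (-12105 + (-4 + 18)**2) = -6 + (-12105 + 14**2) = -6 + (-12105 + 196) = -6 - 11909 = -11915)
p(136, 196) - (g(151) + b) = -18 - (114 - 11915) = -18 - 1*(-11801) = -18 + 11801 = 11783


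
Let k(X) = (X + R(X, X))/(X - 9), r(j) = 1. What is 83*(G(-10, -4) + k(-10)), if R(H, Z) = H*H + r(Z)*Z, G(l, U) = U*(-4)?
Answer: 18592/19 ≈ 978.53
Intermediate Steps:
G(l, U) = -4*U
R(H, Z) = Z + H**2 (R(H, Z) = H*H + 1*Z = H**2 + Z = Z + H**2)
k(X) = (X**2 + 2*X)/(-9 + X) (k(X) = (X + (X + X**2))/(X - 9) = (X**2 + 2*X)/(-9 + X))
83*(G(-10, -4) + k(-10)) = 83*(-4*(-4) - 10*(2 - 10)/(-9 - 10)) = 83*(16 - 10*(-8)/(-19)) = 83*(16 - 10*(-1/19)*(-8)) = 83*(16 - 80/19) = 83*(224/19) = 18592/19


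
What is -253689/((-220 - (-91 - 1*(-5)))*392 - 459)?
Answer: 253689/52987 ≈ 4.7878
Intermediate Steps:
-253689/((-220 - (-91 - 1*(-5)))*392 - 459) = -253689/((-220 - (-91 + 5))*392 - 459) = -253689/((-220 - 1*(-86))*392 - 459) = -253689/((-220 + 86)*392 - 459) = -253689/(-134*392 - 459) = -253689/(-52528 - 459) = -253689/(-52987) = -253689*(-1/52987) = 253689/52987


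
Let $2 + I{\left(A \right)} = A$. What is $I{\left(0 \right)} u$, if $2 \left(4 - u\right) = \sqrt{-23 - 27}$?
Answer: $-8 + 5 i \sqrt{2} \approx -8.0 + 7.0711 i$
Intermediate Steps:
$I{\left(A \right)} = -2 + A$
$u = 4 - \frac{5 i \sqrt{2}}{2}$ ($u = 4 - \frac{\sqrt{-23 - 27}}{2} = 4 - \frac{\sqrt{-50}}{2} = 4 - \frac{5 i \sqrt{2}}{2} \approx 4.0 - 3.5355 i$)
$I{\left(0 \right)} u = \left(-2 + 0\right) \left(4 - \frac{5 i \sqrt{2}}{2}\right) = - 2 \left(4 - \frac{5 i \sqrt{2}}{2}\right) = -8 + 5 i \sqrt{2}$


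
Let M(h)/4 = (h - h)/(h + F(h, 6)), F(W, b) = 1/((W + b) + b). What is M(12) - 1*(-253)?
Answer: 253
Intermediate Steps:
F(W, b) = 1/(W + 2*b)
M(h) = 0 (M(h) = 4*((h - h)/(h + 1/(h + 2*6))) = 4*(0/(h + 1/(h + 12))) = 4*(0/(h + 1/(12 + h))) = 4*0 = 0)
M(12) - 1*(-253) = 0 - 1*(-253) = 0 + 253 = 253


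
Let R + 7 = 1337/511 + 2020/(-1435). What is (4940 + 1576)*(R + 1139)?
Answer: 154701940212/20951 ≈ 7.3840e+6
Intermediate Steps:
R = -121332/20951 (R = -7 + (1337/511 + 2020/(-1435)) = -7 + (1337*(1/511) + 2020*(-1/1435)) = -7 + (191/73 - 404/287) = -7 + 25325/20951 = -121332/20951 ≈ -5.7912)
(4940 + 1576)*(R + 1139) = (4940 + 1576)*(-121332/20951 + 1139) = 6516*(23741857/20951) = 154701940212/20951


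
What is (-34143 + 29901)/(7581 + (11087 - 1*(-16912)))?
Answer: -707/5930 ≈ -0.11922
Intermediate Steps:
(-34143 + 29901)/(7581 + (11087 - 1*(-16912))) = -4242/(7581 + (11087 + 16912)) = -4242/(7581 + 27999) = -4242/35580 = -4242*1/35580 = -707/5930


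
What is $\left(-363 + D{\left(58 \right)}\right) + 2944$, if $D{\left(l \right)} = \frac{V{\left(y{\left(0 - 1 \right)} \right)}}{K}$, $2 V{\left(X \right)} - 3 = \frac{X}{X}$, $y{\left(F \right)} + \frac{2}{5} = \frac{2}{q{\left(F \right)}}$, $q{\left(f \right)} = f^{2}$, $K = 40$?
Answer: $\frac{51621}{20} \approx 2581.1$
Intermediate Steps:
$y{\left(F \right)} = - \frac{2}{5} + \frac{2}{F^{2}}$
$V{\left(X \right)} = 2$ ($V{\left(X \right)} = \frac{3}{2} + \frac{X \frac{1}{X}}{2} = \frac{3}{2} + \frac{1}{2} \cdot 1 = \frac{3}{2} + \frac{1}{2} = 2$)
$D{\left(l \right)} = \frac{1}{20}$ ($D{\left(l \right)} = \frac{2}{40} = 2 \cdot \frac{1}{40} = \frac{1}{20}$)
$\left(-363 + D{\left(58 \right)}\right) + 2944 = \left(-363 + \frac{1}{20}\right) + 2944 = - \frac{7259}{20} + 2944 = \frac{51621}{20}$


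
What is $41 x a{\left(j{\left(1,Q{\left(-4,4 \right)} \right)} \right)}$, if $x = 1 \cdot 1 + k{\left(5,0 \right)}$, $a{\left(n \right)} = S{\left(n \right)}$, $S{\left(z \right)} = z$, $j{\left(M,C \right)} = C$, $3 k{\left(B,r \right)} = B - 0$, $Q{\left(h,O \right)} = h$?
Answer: $- \frac{1312}{3} \approx -437.33$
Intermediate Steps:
$k{\left(B,r \right)} = \frac{B}{3}$ ($k{\left(B,r \right)} = \frac{B - 0}{3} = \frac{B + 0}{3} = \frac{B}{3}$)
$a{\left(n \right)} = n$
$x = \frac{8}{3}$ ($x = 1 \cdot 1 + \frac{1}{3} \cdot 5 = 1 + \frac{5}{3} = \frac{8}{3} \approx 2.6667$)
$41 x a{\left(j{\left(1,Q{\left(-4,4 \right)} \right)} \right)} = 41 \cdot \frac{8}{3} \left(-4\right) = \frac{328}{3} \left(-4\right) = - \frac{1312}{3}$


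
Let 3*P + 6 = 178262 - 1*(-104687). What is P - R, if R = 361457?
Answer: -801428/3 ≈ -2.6714e+5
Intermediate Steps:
P = 282943/3 (P = -2 + (178262 - 1*(-104687))/3 = -2 + (178262 + 104687)/3 = -2 + (⅓)*282949 = -2 + 282949/3 = 282943/3 ≈ 94314.)
P - R = 282943/3 - 1*361457 = 282943/3 - 361457 = -801428/3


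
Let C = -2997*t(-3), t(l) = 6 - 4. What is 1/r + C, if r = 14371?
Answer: -86139773/14371 ≈ -5994.0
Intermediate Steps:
t(l) = 2
C = -5994 (C = -2997*2 = -5994)
1/r + C = 1/14371 - 5994 = -86139773/14371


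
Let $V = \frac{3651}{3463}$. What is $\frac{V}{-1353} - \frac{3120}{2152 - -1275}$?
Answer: $- \frac{4877027219}{5352333151} \approx -0.9112$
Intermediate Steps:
$V = \frac{3651}{3463}$ ($V = 3651 \cdot \frac{1}{3463} = \frac{3651}{3463} \approx 1.0543$)
$\frac{V}{-1353} - \frac{3120}{2152 - -1275} = \frac{3651}{3463 \left(-1353\right)} - \frac{3120}{2152 - -1275} = \frac{3651}{3463} \left(- \frac{1}{1353}\right) - \frac{3120}{2152 + 1275} = - \frac{1217}{1561813} - \frac{3120}{3427} = - \frac{4877027219}{5352333151}$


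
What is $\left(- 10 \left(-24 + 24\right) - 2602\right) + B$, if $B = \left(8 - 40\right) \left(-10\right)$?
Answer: $-2282$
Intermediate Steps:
$B = 320$ ($B = \left(8 - 40\right) \left(-10\right) = \left(-32\right) \left(-10\right) = 320$)
$\left(- 10 \left(-24 + 24\right) - 2602\right) + B = \left(- 10 \left(-24 + 24\right) - 2602\right) + 320 = \left(\left(-10\right) 0 - 2602\right) + 320 = \left(0 - 2602\right) + 320 = -2602 + 320 = -2282$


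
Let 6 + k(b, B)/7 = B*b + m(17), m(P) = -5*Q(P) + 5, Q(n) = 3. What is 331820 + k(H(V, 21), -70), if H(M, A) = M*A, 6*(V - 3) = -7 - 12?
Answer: 333423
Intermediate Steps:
V = -1/6 (V = 3 + (-7 - 12)/6 = 3 + (1/6)*(-19) = 3 - 19/6 = -1/6 ≈ -0.16667)
H(M, A) = A*M
m(P) = -10 (m(P) = -5*3 + 5 = -15 + 5 = -10)
k(b, B) = -112 + 7*B*b (k(b, B) = -42 + 7*(B*b - 10) = -42 + 7*(-10 + B*b) = -42 + (-70 + 7*B*b) = -112 + 7*B*b)
331820 + k(H(V, 21), -70) = 331820 + (-112 + 7*(-70)*(21*(-1/6))) = 331820 + (-112 + 7*(-70)*(-7/2)) = 331820 + (-112 + 1715) = 331820 + 1603 = 333423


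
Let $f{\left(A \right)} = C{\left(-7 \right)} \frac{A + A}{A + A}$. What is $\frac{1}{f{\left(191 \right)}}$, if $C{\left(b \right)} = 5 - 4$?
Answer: $1$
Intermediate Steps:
$C{\left(b \right)} = 1$
$f{\left(A \right)} = 1$ ($f{\left(A \right)} = 1 \frac{A + A}{A + A} = 1 \frac{2 A}{2 A} = 1 \cdot 2 A \frac{1}{2 A} = 1 \cdot 1 = 1$)
$\frac{1}{f{\left(191 \right)}} = 1^{-1} = 1$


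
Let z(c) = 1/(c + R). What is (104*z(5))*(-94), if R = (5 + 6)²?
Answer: -4888/63 ≈ -77.587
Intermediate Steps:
R = 121 (R = 11² = 121)
z(c) = 1/(121 + c) (z(c) = 1/(c + 121) = 1/(121 + c))
(104*z(5))*(-94) = (104/(121 + 5))*(-94) = (104/126)*(-94) = (104*(1/126))*(-94) = (52/63)*(-94) = -4888/63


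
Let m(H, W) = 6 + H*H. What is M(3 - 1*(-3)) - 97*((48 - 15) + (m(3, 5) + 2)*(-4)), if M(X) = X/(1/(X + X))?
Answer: 3467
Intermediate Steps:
m(H, W) = 6 + H**2
M(X) = 2*X**2 (M(X) = X/(1/(2*X)) = X/((1/(2*X))) = X*(2*X) = 2*X**2)
M(3 - 1*(-3)) - 97*((48 - 15) + (m(3, 5) + 2)*(-4)) = 2*(3 - 1*(-3))**2 - 97*((48 - 15) + ((6 + 3**2) + 2)*(-4)) = 2*(3 + 3)**2 - 97*(33 + ((6 + 9) + 2)*(-4)) = 2*6**2 - 97*(33 + (15 + 2)*(-4)) = 2*36 - 97*(33 + 17*(-4)) = 72 - 97*(33 - 68) = 72 - 97*(-35) = 72 + 3395 = 3467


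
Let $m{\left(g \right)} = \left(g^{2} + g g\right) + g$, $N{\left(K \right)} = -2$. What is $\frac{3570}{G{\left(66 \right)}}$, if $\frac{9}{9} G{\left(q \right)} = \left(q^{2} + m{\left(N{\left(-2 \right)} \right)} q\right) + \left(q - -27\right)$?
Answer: $\frac{14}{19} \approx 0.73684$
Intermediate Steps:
$m{\left(g \right)} = g + 2 g^{2}$ ($m{\left(g \right)} = \left(g^{2} + g^{2}\right) + g = 2 g^{2} + g = g + 2 g^{2}$)
$G{\left(q \right)} = 27 + q^{2} + 7 q$ ($G{\left(q \right)} = \left(q^{2} + - 2 \left(1 + 2 \left(-2\right)\right) q\right) + \left(q - -27\right) = \left(q^{2} + - 2 \left(1 - 4\right) q\right) + \left(q + 27\right) = \left(q^{2} + \left(-2\right) \left(-3\right) q\right) + \left(27 + q\right) = \left(q^{2} + 6 q\right) + \left(27 + q\right) = 27 + q^{2} + 7 q$)
$\frac{3570}{G{\left(66 \right)}} = \frac{3570}{27 + 66^{2} + 7 \cdot 66} = \frac{3570}{27 + 4356 + 462} = \frac{3570}{4845} = 3570 \cdot \frac{1}{4845} = \frac{14}{19}$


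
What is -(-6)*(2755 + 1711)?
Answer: 26796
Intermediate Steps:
-(-6)*(2755 + 1711) = -(-6)*4466 = -6*(-4466) = 26796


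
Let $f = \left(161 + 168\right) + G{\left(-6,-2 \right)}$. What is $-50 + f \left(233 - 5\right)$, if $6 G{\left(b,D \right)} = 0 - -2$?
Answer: $75038$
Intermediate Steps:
$G{\left(b,D \right)} = \frac{1}{3}$ ($G{\left(b,D \right)} = \frac{0 - -2}{6} = \frac{0 + 2}{6} = \frac{1}{6} \cdot 2 = \frac{1}{3}$)
$f = \frac{988}{3}$ ($f = \left(161 + 168\right) + \frac{1}{3} = 329 + \frac{1}{3} = \frac{988}{3} \approx 329.33$)
$-50 + f \left(233 - 5\right) = -50 + \frac{988 \left(233 - 5\right)}{3} = -50 + \frac{988}{3} \cdot 228 = -50 + 75088 = 75038$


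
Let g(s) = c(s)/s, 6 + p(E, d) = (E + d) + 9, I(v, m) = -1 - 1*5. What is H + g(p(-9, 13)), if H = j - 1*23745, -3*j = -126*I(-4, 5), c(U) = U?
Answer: -23996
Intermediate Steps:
I(v, m) = -6 (I(v, m) = -1 - 5 = -6)
j = -252 (j = -(-42)*(-6) = -⅓*756 = -252)
p(E, d) = 3 + E + d (p(E, d) = -6 + ((E + d) + 9) = -6 + (9 + E + d) = 3 + E + d)
H = -23997 (H = -252 - 1*23745 = -252 - 23745 = -23997)
g(s) = 1 (g(s) = s/s = 1)
H + g(p(-9, 13)) = -23997 + 1 = -23996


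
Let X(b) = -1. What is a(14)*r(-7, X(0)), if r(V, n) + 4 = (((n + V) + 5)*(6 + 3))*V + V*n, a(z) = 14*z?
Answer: 37632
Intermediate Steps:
r(V, n) = -4 + V*n + V*(45 + 9*V + 9*n) (r(V, n) = -4 + ((((n + V) + 5)*(6 + 3))*V + V*n) = -4 + ((((V + n) + 5)*9)*V + V*n) = -4 + (((5 + V + n)*9)*V + V*n) = -4 + ((45 + 9*V + 9*n)*V + V*n) = -4 + (V*(45 + 9*V + 9*n) + V*n) = -4 + (V*n + V*(45 + 9*V + 9*n)) = -4 + V*n + V*(45 + 9*V + 9*n))
a(14)*r(-7, X(0)) = (14*14)*(-4 + 9*(-7)**2 + 45*(-7) + 10*(-7)*(-1)) = 196*(-4 + 9*49 - 315 + 70) = 196*(-4 + 441 - 315 + 70) = 196*192 = 37632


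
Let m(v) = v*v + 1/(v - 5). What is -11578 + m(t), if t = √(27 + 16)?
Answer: -207625/18 + √43/18 ≈ -11534.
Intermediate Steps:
t = √43 ≈ 6.5574
m(v) = v² + 1/(-5 + v)
-11578 + m(t) = -11578 + (1 + (√43)³ - 5*(√43)²)/(-5 + √43) = -11578 + (1 + 43*√43 - 5*43)/(-5 + √43) = -11578 + (1 + 43*√43 - 215)/(-5 + √43) = -11578 + (-214 + 43*√43)/(-5 + √43)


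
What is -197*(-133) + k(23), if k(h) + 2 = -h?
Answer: 26176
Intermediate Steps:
k(h) = -2 - h
-197*(-133) + k(23) = -197*(-133) + (-2 - 1*23) = 26201 + (-2 - 23) = 26201 - 25 = 26176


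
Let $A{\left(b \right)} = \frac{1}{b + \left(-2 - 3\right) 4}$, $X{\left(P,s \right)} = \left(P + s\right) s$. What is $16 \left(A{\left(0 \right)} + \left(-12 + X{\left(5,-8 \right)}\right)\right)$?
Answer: $\frac{956}{5} \approx 191.2$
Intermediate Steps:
$X{\left(P,s \right)} = s \left(P + s\right)$
$A{\left(b \right)} = \frac{1}{-20 + b}$ ($A{\left(b \right)} = \frac{1}{b - 20} = \frac{1}{-20 + b}$)
$16 \left(A{\left(0 \right)} + \left(-12 + X{\left(5,-8 \right)}\right)\right) = 16 \left(\frac{1}{-20 + 0} - \left(12 + 8 \left(5 - 8\right)\right)\right) = 16 \left(\frac{1}{-20} - -12\right) = 16 \left(- \frac{1}{20} + \left(-12 + 24\right)\right) = 16 \left(- \frac{1}{20} + 12\right) = 16 \cdot \frac{239}{20} = \frac{956}{5}$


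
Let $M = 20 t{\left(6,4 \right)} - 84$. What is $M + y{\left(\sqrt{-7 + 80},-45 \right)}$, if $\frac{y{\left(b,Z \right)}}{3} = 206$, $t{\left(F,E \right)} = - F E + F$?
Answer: $174$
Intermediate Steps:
$t{\left(F,E \right)} = F - E F$ ($t{\left(F,E \right)} = - E F + F = F - E F$)
$M = -444$ ($M = 20 \cdot 6 \left(1 - 4\right) - 84 = 20 \cdot 6 \left(-3\right) - 84 = 20 \left(-18\right) - 84 = -360 - 84 = -444$)
$y{\left(b,Z \right)} = 618$ ($y{\left(b,Z \right)} = 3 \cdot 206 = 618$)
$M + y{\left(\sqrt{-7 + 80},-45 \right)} = -444 + 618 = 174$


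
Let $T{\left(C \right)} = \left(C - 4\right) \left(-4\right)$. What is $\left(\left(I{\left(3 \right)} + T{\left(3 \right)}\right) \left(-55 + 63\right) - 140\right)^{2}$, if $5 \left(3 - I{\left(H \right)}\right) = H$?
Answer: $\frac{197136}{25} \approx 7885.4$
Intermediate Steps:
$T{\left(C \right)} = 16 - 4 C$ ($T{\left(C \right)} = \left(-4 + C\right) \left(-4\right) = 16 - 4 C$)
$I{\left(H \right)} = 3 - \frac{H}{5}$
$\left(\left(I{\left(3 \right)} + T{\left(3 \right)}\right) \left(-55 + 63\right) - 140\right)^{2} = \left(\left(\left(3 - \frac{3}{5}\right) + \left(16 - 12\right)\right) \left(-55 + 63\right) - 140\right)^{2} = \left(\left(\left(3 - \frac{3}{5}\right) + \left(16 - 12\right)\right) 8 - 140\right)^{2} = \left(\left(\frac{12}{5} + 4\right) 8 - 140\right)^{2} = \left(\frac{32}{5} \cdot 8 - 140\right)^{2} = \left(\frac{256}{5} - 140\right)^{2} = \left(- \frac{444}{5}\right)^{2} = \frac{197136}{25}$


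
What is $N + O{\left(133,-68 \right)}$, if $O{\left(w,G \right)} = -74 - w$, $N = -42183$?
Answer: $-42390$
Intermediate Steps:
$N + O{\left(133,-68 \right)} = -42183 - 207 = -42390$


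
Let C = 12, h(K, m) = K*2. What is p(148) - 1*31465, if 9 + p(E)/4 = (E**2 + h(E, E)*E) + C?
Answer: 231395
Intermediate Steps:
h(K, m) = 2*K
p(E) = 12 + 12*E**2 (p(E) = -36 + 4*((E**2 + (2*E)*E) + 12) = -36 + 4*((E**2 + 2*E**2) + 12) = -36 + 4*(3*E**2 + 12) = -36 + 4*(12 + 3*E**2) = -36 + (48 + 12*E**2) = 12 + 12*E**2)
p(148) - 1*31465 = (12 + 12*148**2) - 1*31465 = (12 + 12*21904) - 31465 = (12 + 262848) - 31465 = 262860 - 31465 = 231395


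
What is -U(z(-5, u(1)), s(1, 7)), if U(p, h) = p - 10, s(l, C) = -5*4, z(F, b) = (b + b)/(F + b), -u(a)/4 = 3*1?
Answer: 146/17 ≈ 8.5882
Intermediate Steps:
u(a) = -12
z(F, b) = 2*b/(F + b) (z(F, b) = (2*b)/(F + b) = 2*b/(F + b))
s(l, C) = -20
U(p, h) = -10 + p
-U(z(-5, u(1)), s(1, 7)) = -(-10 + 2*(-12)/(-5 - 12)) = -(-10 + 2*(-12)/(-17)) = -(-10 + 2*(-12)*(-1/17)) = -(-10 + 24/17) = -1*(-146/17) = 146/17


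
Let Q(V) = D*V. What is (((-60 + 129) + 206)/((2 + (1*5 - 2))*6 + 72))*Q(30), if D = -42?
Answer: -57750/17 ≈ -3397.1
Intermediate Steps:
Q(V) = -42*V
(((-60 + 129) + 206)/((2 + (1*5 - 2))*6 + 72))*Q(30) = (((-60 + 129) + 206)/((2 + (1*5 - 2))*6 + 72))*(-42*30) = ((69 + 206)/((2 + (5 - 2))*6 + 72))*(-1260) = (275/((2 + 3)*6 + 72))*(-1260) = (275/(5*6 + 72))*(-1260) = (275/(30 + 72))*(-1260) = (275/102)*(-1260) = -57750/17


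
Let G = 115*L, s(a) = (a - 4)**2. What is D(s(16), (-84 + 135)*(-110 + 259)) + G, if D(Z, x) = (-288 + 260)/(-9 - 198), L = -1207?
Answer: -28732607/207 ≈ -1.3880e+5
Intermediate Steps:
s(a) = (-4 + a)**2
D(Z, x) = 28/207 (D(Z, x) = -28/(-207) = -28*(-1/207) = 28/207)
G = -138805 (G = 115*(-1207) = -138805)
D(s(16), (-84 + 135)*(-110 + 259)) + G = 28/207 - 138805 = -28732607/207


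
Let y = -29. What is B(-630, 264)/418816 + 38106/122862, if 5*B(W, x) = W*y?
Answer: 1367361687/4288047616 ≈ 0.31888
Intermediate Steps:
B(W, x) = -29*W/5 (B(W, x) = (W*(-29))/5 = (-29*W)/5 = -29*W/5)
B(-630, 264)/418816 + 38106/122862 = -29/5*(-630)/418816 + 38106/122862 = 3654*(1/418816) + 38106*(1/122862) = 1827/209408 + 6351/20477 = 1367361687/4288047616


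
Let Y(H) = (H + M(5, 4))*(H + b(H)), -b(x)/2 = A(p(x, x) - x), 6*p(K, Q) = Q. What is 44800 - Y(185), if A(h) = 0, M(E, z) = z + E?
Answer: 8910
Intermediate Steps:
M(E, z) = E + z
p(K, Q) = Q/6
b(x) = 0 (b(x) = -2*0 = 0)
Y(H) = H*(9 + H) (Y(H) = (H + (5 + 4))*(H + 0) = (H + 9)*H = (9 + H)*H = H*(9 + H))
44800 - Y(185) = 44800 - 185*(9 + 185) = 44800 - 185*194 = 44800 - 1*35890 = 44800 - 35890 = 8910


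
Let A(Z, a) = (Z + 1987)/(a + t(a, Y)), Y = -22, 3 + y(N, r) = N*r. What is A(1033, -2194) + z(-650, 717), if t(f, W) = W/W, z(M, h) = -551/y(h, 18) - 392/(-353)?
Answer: -60583841/195854637 ≈ -0.30933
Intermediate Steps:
y(N, r) = -3 + N*r
z(M, h) = 392/353 - 551/(-3 + 18*h) (z(M, h) = -551/(-3 + h*18) - 392/(-353) = -551/(-3 + 18*h) - 392*(-1/353) = -551/(-3 + 18*h) + 392/353 = 392/353 - 551/(-3 + 18*h))
t(f, W) = 1
A(Z, a) = (1987 + Z)/(1 + a) (A(Z, a) = (Z + 1987)/(a + 1) = (1987 + Z)/(1 + a))
A(1033, -2194) + z(-650, 717) = (1987 + 1033)/(1 - 2194) + (-195679 + 7056*717)/(1059*(-1 + 6*717)) = 3020/(-2193) + (-195679 + 5059152)/(1059*(-1 + 4302)) = -1/2193*3020 + (1/1059)*4863473/4301 = -3020/2193 + (1/1059)*(1/4301)*4863473 = -3020/2193 + 4863473/4554759 = -60583841/195854637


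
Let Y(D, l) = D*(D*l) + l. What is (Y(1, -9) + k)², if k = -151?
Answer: 28561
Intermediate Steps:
Y(D, l) = l + l*D² (Y(D, l) = l*D² + l = l + l*D²)
(Y(1, -9) + k)² = (-9*(1 + 1²) - 151)² = (-9*(1 + 1) - 151)² = (-9*2 - 151)² = (-18 - 151)² = (-169)² = 28561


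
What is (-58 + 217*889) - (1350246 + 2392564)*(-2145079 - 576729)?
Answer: 10187210393335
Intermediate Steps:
(-58 + 217*889) - (1350246 + 2392564)*(-2145079 - 576729) = (-58 + 192913) - 3742810*(-2721808) = 192855 - 1*(-10187210200480) = 192855 + 10187210200480 = 10187210393335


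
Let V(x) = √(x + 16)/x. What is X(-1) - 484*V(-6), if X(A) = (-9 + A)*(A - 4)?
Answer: 50 + 242*√10/3 ≈ 305.09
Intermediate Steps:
X(A) = (-9 + A)*(-4 + A)
V(x) = √(16 + x)/x
X(-1) - 484*V(-6) = (36 + (-1)² - 13*(-1)) - 484*√(16 - 6)/(-6) = (36 + 1 + 13) - (-242)*√10/3 = 50 + 242*√10/3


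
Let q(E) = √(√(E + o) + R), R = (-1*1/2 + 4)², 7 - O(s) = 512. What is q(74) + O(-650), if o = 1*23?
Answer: -505 + √(49 + 4*√97)/2 ≈ -500.30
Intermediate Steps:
O(s) = -505 (O(s) = 7 - 1*512 = 7 - 512 = -505)
R = 49/4 (R = (-1*½ + 4)² = (-½ + 4)² = (7/2)² = 49/4 ≈ 12.250)
o = 23
q(E) = √(49/4 + √(23 + E)) (q(E) = √(√(E + 23) + 49/4) = √(√(23 + E) + 49/4) = √(49/4 + √(23 + E)))
q(74) + O(-650) = √(49 + 4*√(23 + 74))/2 - 505 = √(49 + 4*√97)/2 - 505 = -505 + √(49 + 4*√97)/2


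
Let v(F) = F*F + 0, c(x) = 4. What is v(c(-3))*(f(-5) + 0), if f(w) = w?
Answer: -80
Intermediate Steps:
v(F) = F² (v(F) = F² + 0 = F²)
v(c(-3))*(f(-5) + 0) = 4²*(-5 + 0) = 16*(-5) = -80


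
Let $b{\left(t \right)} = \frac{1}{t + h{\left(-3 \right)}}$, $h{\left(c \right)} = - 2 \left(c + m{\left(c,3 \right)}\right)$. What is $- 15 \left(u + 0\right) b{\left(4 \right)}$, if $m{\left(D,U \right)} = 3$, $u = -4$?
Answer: $15$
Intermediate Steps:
$h{\left(c \right)} = -6 - 2 c$ ($h{\left(c \right)} = - 2 \left(c + 3\right) = - 2 \left(3 + c\right) = -6 - 2 c$)
$b{\left(t \right)} = \frac{1}{t}$ ($b{\left(t \right)} = \frac{1}{t - 0} = \frac{1}{t + \left(-6 + 6\right)} = \frac{1}{t + 0} = \frac{1}{t}$)
$- 15 \left(u + 0\right) b{\left(4 \right)} = \frac{\left(-15\right) \left(-4 + 0\right)}{4} = \left(-15\right) \left(-4\right) \frac{1}{4} = 60 \cdot \frac{1}{4} = 15$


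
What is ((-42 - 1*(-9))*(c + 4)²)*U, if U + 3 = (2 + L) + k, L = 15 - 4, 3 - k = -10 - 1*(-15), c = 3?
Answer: -12936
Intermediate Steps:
k = -2 (k = 3 - (-10 - 1*(-15)) = 3 - (-10 + 15) = 3 - 1*5 = 3 - 5 = -2)
L = 11
U = 8 (U = -3 + ((2 + 11) - 2) = -3 + (13 - 2) = -3 + 11 = 8)
((-42 - 1*(-9))*(c + 4)²)*U = ((-42 - 1*(-9))*(3 + 4)²)*8 = ((-42 + 9)*7²)*8 = -33*49*8 = -1617*8 = -12936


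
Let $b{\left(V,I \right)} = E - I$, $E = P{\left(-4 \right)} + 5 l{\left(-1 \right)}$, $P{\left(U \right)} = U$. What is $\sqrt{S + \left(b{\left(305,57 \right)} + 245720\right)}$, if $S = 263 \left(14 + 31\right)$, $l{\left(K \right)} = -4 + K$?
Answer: $\sqrt{257469} \approx 507.41$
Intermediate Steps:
$E = -29$ ($E = -4 + 5 \left(-4 - 1\right) = -4 + 5 \left(-5\right) = -4 - 25 = -29$)
$b{\left(V,I \right)} = -29 - I$
$S = 11835$ ($S = 263 \cdot 45 = 11835$)
$\sqrt{S + \left(b{\left(305,57 \right)} + 245720\right)} = \sqrt{11835 + \left(\left(-29 - 57\right) + 245720\right)} = \sqrt{11835 + \left(-86 + 245720\right)} = \sqrt{11835 + 245634} = \sqrt{257469}$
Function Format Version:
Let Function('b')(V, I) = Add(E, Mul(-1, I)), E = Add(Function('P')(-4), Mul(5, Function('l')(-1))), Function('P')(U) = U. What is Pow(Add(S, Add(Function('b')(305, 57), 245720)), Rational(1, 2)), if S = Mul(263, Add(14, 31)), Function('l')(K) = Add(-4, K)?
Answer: Pow(257469, Rational(1, 2)) ≈ 507.41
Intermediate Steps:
E = -29 (E = Add(-4, Mul(5, Add(-4, -1))) = Add(-4, Mul(5, -5)) = Add(-4, -25) = -29)
Function('b')(V, I) = Add(-29, Mul(-1, I))
S = 11835 (S = Mul(263, 45) = 11835)
Pow(Add(S, Add(Function('b')(305, 57), 245720)), Rational(1, 2)) = Pow(Add(11835, Add(Add(-29, Mul(-1, 57)), 245720)), Rational(1, 2)) = Pow(Add(11835, Add(Add(-29, -57), 245720)), Rational(1, 2)) = Pow(Add(11835, Add(-86, 245720)), Rational(1, 2)) = Pow(Add(11835, 245634), Rational(1, 2)) = Pow(257469, Rational(1, 2))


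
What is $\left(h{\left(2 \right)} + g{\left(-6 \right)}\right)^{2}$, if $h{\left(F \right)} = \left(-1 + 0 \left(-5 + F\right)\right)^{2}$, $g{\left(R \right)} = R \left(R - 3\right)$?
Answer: $3025$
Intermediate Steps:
$g{\left(R \right)} = R \left(-3 + R\right)$ ($g{\left(R \right)} = R \left(R - 3\right) = R \left(-3 + R\right)$)
$h{\left(F \right)} = 1$ ($h{\left(F \right)} = \left(-1 + 0\right)^{2} = \left(-1\right)^{2} = 1$)
$\left(h{\left(2 \right)} + g{\left(-6 \right)}\right)^{2} = \left(1 - 6 \left(-3 - 6\right)\right)^{2} = \left(1 - -54\right)^{2} = \left(1 + 54\right)^{2} = 55^{2} = 3025$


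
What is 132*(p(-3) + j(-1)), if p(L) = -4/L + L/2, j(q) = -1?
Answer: -154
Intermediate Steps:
p(L) = L/2 - 4/L (p(L) = -4/L + L*(½) = -4/L + L/2 = L/2 - 4/L)
132*(p(-3) + j(-1)) = 132*(((½)*(-3) - 4/(-3)) - 1) = 132*((-3/2 - 4*(-⅓)) - 1) = 132*((-3/2 + 4/3) - 1) = 132*(-⅙ - 1) = 132*(-7/6) = -154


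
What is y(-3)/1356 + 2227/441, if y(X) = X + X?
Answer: 502861/99666 ≈ 5.0455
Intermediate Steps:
y(X) = 2*X
y(-3)/1356 + 2227/441 = (2*(-3))/1356 + 2227/441 = -6*1/1356 + 2227*(1/441) = -1/226 + 2227/441 = 502861/99666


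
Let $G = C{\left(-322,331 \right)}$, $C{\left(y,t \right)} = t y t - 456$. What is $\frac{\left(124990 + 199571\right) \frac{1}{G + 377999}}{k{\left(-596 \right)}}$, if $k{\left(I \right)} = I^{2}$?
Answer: $- \frac{324561}{12397428782384} \approx -2.618 \cdot 10^{-8}$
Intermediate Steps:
$C{\left(y,t \right)} = -456 + y t^{2}$ ($C{\left(y,t \right)} = y t^{2} - 456 = -456 + y t^{2}$)
$G = -35279098$ ($G = -456 - 322 \cdot 331^{2} = -456 - 35278642 = -35279098$)
$\frac{\left(124990 + 199571\right) \frac{1}{G + 377999}}{k{\left(-596 \right)}} = \frac{\left(124990 + 199571\right) \frac{1}{-35279098 + 377999}}{\left(-596\right)^{2}} = \frac{324561 \frac{1}{-34901099}}{355216} = 324561 \left(- \frac{1}{34901099}\right) \frac{1}{355216} = \left(- \frac{324561}{34901099}\right) \frac{1}{355216} = - \frac{324561}{12397428782384}$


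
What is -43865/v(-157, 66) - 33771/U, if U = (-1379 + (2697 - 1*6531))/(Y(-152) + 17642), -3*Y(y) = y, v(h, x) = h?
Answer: 94036018467/818441 ≈ 1.1490e+5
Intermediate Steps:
Y(y) = -y/3
U = -15639/53078 (U = (-1379 + (2697 - 1*6531))/(-1/3*(-152) + 17642) = (-1379 + (2697 - 6531))/(152/3 + 17642) = (-1379 - 3834)/(53078/3) = -5213*3/53078 = -15639/53078 ≈ -0.29464)
-43865/v(-157, 66) - 33771/U = -43865/(-157) - 33771/(-15639/53078) = -43865*(-1/157) - 33771*(-53078/15639) = 43865/157 + 597499046/5213 = 94036018467/818441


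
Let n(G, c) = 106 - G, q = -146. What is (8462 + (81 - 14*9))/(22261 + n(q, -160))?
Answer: 8417/22513 ≈ 0.37387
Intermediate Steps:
(8462 + (81 - 14*9))/(22261 + n(q, -160)) = (8462 + (81 - 14*9))/(22261 + (106 - 1*(-146))) = (8462 + (81 - 126))/(22261 + (106 + 146)) = (8462 - 45)/(22261 + 252) = 8417/22513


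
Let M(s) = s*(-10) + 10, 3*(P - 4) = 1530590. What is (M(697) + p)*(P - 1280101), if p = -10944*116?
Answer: 982750059088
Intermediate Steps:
P = 1530602/3 (P = 4 + (⅓)*1530590 = 4 + 1530590/3 = 1530602/3 ≈ 5.1020e+5)
p = -1269504
M(s) = 10 - 10*s (M(s) = -10*s + 10 = 10 - 10*s)
(M(697) + p)*(P - 1280101) = ((10 - 10*697) - 1269504)*(1530602/3 - 1280101) = ((10 - 6970) - 1269504)*(-2309701/3) = (-6960 - 1269504)*(-2309701/3) = -1276464*(-2309701/3) = 982750059088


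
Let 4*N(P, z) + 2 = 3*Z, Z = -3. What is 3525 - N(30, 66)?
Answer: 14111/4 ≈ 3527.8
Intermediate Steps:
N(P, z) = -11/4 (N(P, z) = -½ + (3*(-3))/4 = -½ + (¼)*(-9) = -½ - 9/4 = -11/4)
3525 - N(30, 66) = 3525 - 1*(-11/4) = 3525 + 11/4 = 14111/4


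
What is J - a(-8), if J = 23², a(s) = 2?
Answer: 527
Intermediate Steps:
J = 529
J - a(-8) = 529 - 1*2 = 529 - 2 = 527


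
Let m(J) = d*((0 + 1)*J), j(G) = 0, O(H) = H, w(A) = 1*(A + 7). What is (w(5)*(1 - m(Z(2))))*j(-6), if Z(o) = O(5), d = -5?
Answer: 0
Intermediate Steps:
w(A) = 7 + A (w(A) = 1*(7 + A) = 7 + A)
Z(o) = 5
m(J) = -5*J (m(J) = -5*(0 + 1)*J = -5*J)
(w(5)*(1 - m(Z(2))))*j(-6) = ((7 + 5)*(1 - (-5)*5))*0 = (12*(1 - 1*(-25)))*0 = (12*(1 + 25))*0 = (12*26)*0 = 312*0 = 0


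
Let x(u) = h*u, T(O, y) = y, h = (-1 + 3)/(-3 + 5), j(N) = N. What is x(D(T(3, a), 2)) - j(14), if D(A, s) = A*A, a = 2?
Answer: -10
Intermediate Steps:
h = 1 (h = 2/2 = 2*(½) = 1)
D(A, s) = A²
x(u) = u (x(u) = 1*u = u)
x(D(T(3, a), 2)) - j(14) = 2² - 1*14 = 4 - 14 = -10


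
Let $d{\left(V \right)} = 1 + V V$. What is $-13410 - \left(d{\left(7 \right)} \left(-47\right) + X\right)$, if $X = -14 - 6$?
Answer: $-11040$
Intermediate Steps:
$X = -20$ ($X = -14 - 6 = -20$)
$d{\left(V \right)} = 1 + V^{2}$
$-13410 - \left(d{\left(7 \right)} \left(-47\right) + X\right) = -13410 - \left(\left(1 + 7^{2}\right) \left(-47\right) - 20\right) = -13410 - \left(\left(1 + 49\right) \left(-47\right) - 20\right) = -13410 - \left(50 \left(-47\right) - 20\right) = -13410 - \left(-2350 - 20\right) = -13410 - -2370 = -13410 + 2370 = -11040$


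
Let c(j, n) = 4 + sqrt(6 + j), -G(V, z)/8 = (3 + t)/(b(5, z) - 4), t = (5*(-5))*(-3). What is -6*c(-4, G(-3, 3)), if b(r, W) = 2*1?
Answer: -24 - 6*sqrt(2) ≈ -32.485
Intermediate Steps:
b(r, W) = 2
t = 75 (t = -25*(-3) = 75)
G(V, z) = 312 (G(V, z) = -8*(3 + 75)/(2 - 4) = -624/(-2) = -624*(-1)/2 = -8*(-39) = 312)
-6*c(-4, G(-3, 3)) = -6*(4 + sqrt(6 - 4)) = -6*(4 + sqrt(2)) = -24 - 6*sqrt(2)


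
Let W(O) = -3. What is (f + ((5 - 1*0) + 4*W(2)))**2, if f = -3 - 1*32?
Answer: 1764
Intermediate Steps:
f = -35 (f = -3 - 32 = -35)
(f + ((5 - 1*0) + 4*W(2)))**2 = (-35 + ((5 - 1*0) + 4*(-3)))**2 = (-35 + ((5 + 0) - 12))**2 = (-35 + (5 - 12))**2 = (-35 - 7)**2 = (-42)**2 = 1764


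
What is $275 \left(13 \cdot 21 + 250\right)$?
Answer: $143825$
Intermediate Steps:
$275 \left(13 \cdot 21 + 250\right) = 275 \left(273 + 250\right) = 275 \cdot 523 = 143825$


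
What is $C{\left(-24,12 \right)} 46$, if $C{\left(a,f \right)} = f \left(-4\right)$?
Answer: $-2208$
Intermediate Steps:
$C{\left(a,f \right)} = - 4 f$
$C{\left(-24,12 \right)} 46 = \left(-4\right) 12 \cdot 46 = \left(-48\right) 46 = -2208$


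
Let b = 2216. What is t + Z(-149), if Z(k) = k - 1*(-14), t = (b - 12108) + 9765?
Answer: -262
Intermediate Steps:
t = -127 (t = (2216 - 12108) + 9765 = -9892 + 9765 = -127)
Z(k) = 14 + k (Z(k) = k + 14 = 14 + k)
t + Z(-149) = -127 + (14 - 149) = -127 - 135 = -262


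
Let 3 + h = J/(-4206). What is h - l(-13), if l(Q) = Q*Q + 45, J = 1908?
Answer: -152435/701 ≈ -217.45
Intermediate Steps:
l(Q) = 45 + Q² (l(Q) = Q² + 45 = 45 + Q²)
h = -2421/701 (h = -3 + 1908/(-4206) = -3 + 1908*(-1/4206) = -3 - 318/701 = -2421/701 ≈ -3.4536)
h - l(-13) = -2421/701 - (45 + (-13)²) = -2421/701 - (45 + 169) = -2421/701 - 1*214 = -2421/701 - 214 = -152435/701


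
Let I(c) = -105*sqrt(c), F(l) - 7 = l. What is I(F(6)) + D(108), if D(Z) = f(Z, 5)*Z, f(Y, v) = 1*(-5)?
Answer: -540 - 105*sqrt(13) ≈ -918.58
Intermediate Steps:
F(l) = 7 + l
f(Y, v) = -5
D(Z) = -5*Z
I(F(6)) + D(108) = -105*sqrt(7 + 6) - 5*108 = -105*sqrt(13) - 540 = -540 - 105*sqrt(13)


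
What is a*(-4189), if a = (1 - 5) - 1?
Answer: 20945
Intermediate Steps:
a = -5 (a = -4 - 1 = -5)
a*(-4189) = -5*(-4189) = 20945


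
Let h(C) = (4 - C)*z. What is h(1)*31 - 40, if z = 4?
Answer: 332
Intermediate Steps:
h(C) = 16 - 4*C (h(C) = (4 - C)*4 = 16 - 4*C)
h(1)*31 - 40 = (16 - 4*1)*31 - 40 = (16 - 4)*31 - 40 = 12*31 - 40 = 372 - 40 = 332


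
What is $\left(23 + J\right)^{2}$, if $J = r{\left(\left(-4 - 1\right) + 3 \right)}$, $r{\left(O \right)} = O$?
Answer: $441$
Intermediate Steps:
$J = -2$ ($J = \left(-4 - 1\right) + 3 = -5 + 3 = -2$)
$\left(23 + J\right)^{2} = \left(23 - 2\right)^{2} = 21^{2} = 441$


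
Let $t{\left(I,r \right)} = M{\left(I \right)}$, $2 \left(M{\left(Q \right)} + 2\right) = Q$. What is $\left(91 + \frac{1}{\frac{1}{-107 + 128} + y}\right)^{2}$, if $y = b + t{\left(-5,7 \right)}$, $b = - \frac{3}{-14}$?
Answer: $\frac{65254084}{7921} \approx 8238.1$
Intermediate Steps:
$M{\left(Q \right)} = -2 + \frac{Q}{2}$
$t{\left(I,r \right)} = -2 + \frac{I}{2}$
$b = \frac{3}{14}$ ($b = \left(-3\right) \left(- \frac{1}{14}\right) = \frac{3}{14} \approx 0.21429$)
$y = - \frac{30}{7}$ ($y = \frac{3}{14} + \left(-2 + \frac{1}{2} \left(-5\right)\right) = \frac{3}{14} - \frac{9}{2} = - \frac{30}{7} \approx -4.2857$)
$\left(91 + \frac{1}{\frac{1}{-107 + 128} + y}\right)^{2} = \left(91 + \frac{1}{\frac{1}{-107 + 128} - \frac{30}{7}}\right)^{2} = \left(91 + \frac{1}{\frac{1}{21} - \frac{30}{7}}\right)^{2} = \left(91 + \frac{1}{- \frac{89}{21}}\right)^{2} = \left(91 - \frac{21}{89}\right)^{2} = \left(\frac{8078}{89}\right)^{2} = \frac{65254084}{7921}$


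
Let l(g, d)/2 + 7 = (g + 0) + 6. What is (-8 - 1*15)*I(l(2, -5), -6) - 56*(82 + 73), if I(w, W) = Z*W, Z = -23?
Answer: -11854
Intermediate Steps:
l(g, d) = -2 + 2*g (l(g, d) = -14 + 2*((g + 0) + 6) = -14 + 2*(g + 6) = -14 + 2*(6 + g) = -14 + (12 + 2*g) = -2 + 2*g)
I(w, W) = -23*W
(-8 - 1*15)*I(l(2, -5), -6) - 56*(82 + 73) = (-8 - 1*15)*(-23*(-6)) - 56*(82 + 73) = (-8 - 15)*138 - 56*155 = -23*138 - 1*8680 = -3174 - 8680 = -11854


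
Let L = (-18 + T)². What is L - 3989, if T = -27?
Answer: -1964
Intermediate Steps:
L = 2025 (L = (-18 - 27)² = (-45)² = 2025)
L - 3989 = 2025 - 3989 = -1964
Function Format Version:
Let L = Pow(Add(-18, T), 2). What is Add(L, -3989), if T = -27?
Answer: -1964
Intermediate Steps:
L = 2025 (L = Pow(Add(-18, -27), 2) = Pow(-45, 2) = 2025)
Add(L, -3989) = Add(2025, -3989) = -1964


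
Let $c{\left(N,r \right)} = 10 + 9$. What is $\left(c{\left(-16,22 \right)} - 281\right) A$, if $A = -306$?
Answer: $80172$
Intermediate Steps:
$c{\left(N,r \right)} = 19$
$\left(c{\left(-16,22 \right)} - 281\right) A = \left(19 - 281\right) \left(-306\right) = \left(-262\right) \left(-306\right) = 80172$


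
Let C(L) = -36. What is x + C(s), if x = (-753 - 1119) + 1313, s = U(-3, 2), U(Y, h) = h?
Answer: -595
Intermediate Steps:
s = 2
x = -559 (x = -1872 + 1313 = -559)
x + C(s) = -559 - 36 = -595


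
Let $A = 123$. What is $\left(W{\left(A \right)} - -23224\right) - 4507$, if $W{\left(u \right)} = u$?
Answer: $18840$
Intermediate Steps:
$\left(W{\left(A \right)} - -23224\right) - 4507 = \left(123 - -23224\right) - 4507 = \left(123 + 23224\right) - 4507 = 23347 - 4507 = 18840$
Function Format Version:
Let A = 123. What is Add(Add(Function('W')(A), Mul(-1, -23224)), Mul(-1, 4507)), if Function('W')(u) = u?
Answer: 18840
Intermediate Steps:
Add(Add(Function('W')(A), Mul(-1, -23224)), Mul(-1, 4507)) = Add(Add(123, Mul(-1, -23224)), Mul(-1, 4507)) = Add(Add(123, 23224), -4507) = Add(23347, -4507) = 18840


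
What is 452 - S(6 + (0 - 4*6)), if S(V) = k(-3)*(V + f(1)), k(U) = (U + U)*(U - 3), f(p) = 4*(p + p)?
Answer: 812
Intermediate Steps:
f(p) = 8*p (f(p) = 4*(2*p) = 8*p)
k(U) = 2*U*(-3 + U) (k(U) = (2*U)*(-3 + U) = 2*U*(-3 + U))
S(V) = 288 + 36*V (S(V) = (2*(-3)*(-3 - 3))*(V + 8*1) = (2*(-3)*(-6))*(V + 8) = 36*(8 + V) = 288 + 36*V)
452 - S(6 + (0 - 4*6)) = 452 - (288 + 36*(6 + (0 - 4*6))) = 452 - (288 + 36*(6 + (0 - 24))) = 452 - (288 + 36*(6 - 24)) = 452 - (288 + 36*(-18)) = 452 - (288 - 648) = 452 - 1*(-360) = 452 + 360 = 812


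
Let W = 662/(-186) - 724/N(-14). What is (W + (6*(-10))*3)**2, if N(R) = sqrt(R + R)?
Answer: 906533731/60543 - 12359404*I*sqrt(7)/651 ≈ 14973.0 - 50230.0*I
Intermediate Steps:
N(R) = sqrt(2)*sqrt(R) (N(R) = sqrt(2*R) = sqrt(2)*sqrt(R))
W = -331/93 + 362*I*sqrt(7)/7 (W = 662/(-186) - 724*(-I*sqrt(7)/14) = 662*(-1/186) - 724*(-I*sqrt(7)/14) = -331/93 - 724*(-I*sqrt(7)/14) = -331/93 - (-362)*I*sqrt(7)/7 = -331/93 + 362*I*sqrt(7)/7 ≈ -3.5591 + 136.82*I)
(W + (6*(-10))*3)**2 = ((-331/93 + 362*I*sqrt(7)/7) + (6*(-10))*3)**2 = ((-331/93 + 362*I*sqrt(7)/7) - 60*3)**2 = ((-331/93 + 362*I*sqrt(7)/7) - 180)**2 = (-17071/93 + 362*I*sqrt(7)/7)**2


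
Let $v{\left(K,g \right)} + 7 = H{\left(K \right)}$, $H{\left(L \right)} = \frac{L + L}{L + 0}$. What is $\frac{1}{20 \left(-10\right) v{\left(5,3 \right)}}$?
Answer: $\frac{1}{1000} \approx 0.001$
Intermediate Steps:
$H{\left(L \right)} = 2$ ($H{\left(L \right)} = \frac{2 L}{L} = 2$)
$v{\left(K,g \right)} = -5$ ($v{\left(K,g \right)} = -7 + 2 = -5$)
$\frac{1}{20 \left(-10\right) v{\left(5,3 \right)}} = \frac{1}{20 \left(-10\right) \left(-5\right)} = \frac{1}{\left(-200\right) \left(-5\right)} = \frac{1}{1000}$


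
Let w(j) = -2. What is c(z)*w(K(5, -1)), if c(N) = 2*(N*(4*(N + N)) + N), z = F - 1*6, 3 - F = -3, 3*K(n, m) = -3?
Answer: 0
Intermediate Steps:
K(n, m) = -1 (K(n, m) = (⅓)*(-3) = -1)
F = 6 (F = 3 - 1*(-3) = 3 + 3 = 6)
z = 0 (z = 6 - 1*6 = 6 - 6 = 0)
c(N) = 2*N + 16*N² (c(N) = 2*(N*(4*(2*N)) + N) = 2*(N*(8*N) + N) = 2*(8*N² + N) = 2*(N + 8*N²) = 2*N + 16*N²)
c(z)*w(K(5, -1)) = (2*0*(1 + 8*0))*(-2) = (2*0*(1 + 0))*(-2) = (2*0*1)*(-2) = 0*(-2) = 0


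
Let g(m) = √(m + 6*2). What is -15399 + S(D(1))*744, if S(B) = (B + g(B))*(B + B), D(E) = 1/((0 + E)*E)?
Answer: -13911 + 1488*√13 ≈ -8545.9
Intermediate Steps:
g(m) = √(12 + m) (g(m) = √(m + 12) = √(12 + m))
D(E) = E⁻² (D(E) = 1/(E*E) = E⁻²)
S(B) = 2*B*(B + √(12 + B)) (S(B) = (B + √(12 + B))*(B + B) = (B + √(12 + B))*(2*B) = 2*B*(B + √(12 + B)))
-15399 + S(D(1))*744 = -15399 + (2*(1⁻² + √(12 + 1⁻²))/1²)*744 = -15399 + (2*1*(1 + √(12 + 1)))*744 = -15399 + (2*1*(1 + √13))*744 = -15399 + (2 + 2*√13)*744 = -15399 + (1488 + 1488*√13) = -13911 + 1488*√13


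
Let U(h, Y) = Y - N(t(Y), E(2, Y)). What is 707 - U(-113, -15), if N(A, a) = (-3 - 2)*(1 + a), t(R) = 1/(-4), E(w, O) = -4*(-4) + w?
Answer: 627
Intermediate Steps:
E(w, O) = 16 + w
t(R) = -¼
N(A, a) = -5 - 5*a (N(A, a) = -5*(1 + a) = -5 - 5*a)
U(h, Y) = 95 + Y (U(h, Y) = Y - (-5 - 5*(16 + 2)) = Y - (-5 - 5*18) = Y - (-5 - 90) = Y - 1*(-95) = Y + 95 = 95 + Y)
707 - U(-113, -15) = 707 - (95 - 15) = 707 - 1*80 = 707 - 80 = 627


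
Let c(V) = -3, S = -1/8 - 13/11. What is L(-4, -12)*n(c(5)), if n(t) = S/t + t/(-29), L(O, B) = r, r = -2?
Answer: -4127/3828 ≈ -1.0781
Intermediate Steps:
S = -115/88 (S = -1*1/8 - 13*1/11 = -1/8 - 13/11 = -115/88 ≈ -1.3068)
L(O, B) = -2
n(t) = -115/(88*t) - t/29 (n(t) = -115/(88*t) + t/(-29) = -115/(88*t) + t*(-1/29) = -115/(88*t) - t/29)
L(-4, -12)*n(c(5)) = -2*(-115/88/(-3) - 1/29*(-3)) = -2*(-115/88*(-1/3) + 3/29) = -2*(115/264 + 3/29) = -2*4127/7656 = -4127/3828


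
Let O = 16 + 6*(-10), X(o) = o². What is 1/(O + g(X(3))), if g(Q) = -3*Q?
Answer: -1/71 ≈ -0.014085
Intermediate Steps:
O = -44 (O = 16 - 60 = -44)
1/(O + g(X(3))) = 1/(-44 - 3*3²) = 1/(-44 - 3*9) = 1/(-44 - 27) = 1/(-71) = -1/71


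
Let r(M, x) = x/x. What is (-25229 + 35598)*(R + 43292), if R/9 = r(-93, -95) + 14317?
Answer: 1785064826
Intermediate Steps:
r(M, x) = 1
R = 128862 (R = 9*(1 + 14317) = 9*14318 = 128862)
(-25229 + 35598)*(R + 43292) = (-25229 + 35598)*(128862 + 43292) = 10369*172154 = 1785064826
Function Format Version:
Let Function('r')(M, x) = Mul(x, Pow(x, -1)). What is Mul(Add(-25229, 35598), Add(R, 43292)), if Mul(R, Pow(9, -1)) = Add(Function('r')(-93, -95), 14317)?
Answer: 1785064826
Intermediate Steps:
Function('r')(M, x) = 1
R = 128862 (R = Mul(9, Add(1, 14317)) = Mul(9, 14318) = 128862)
Mul(Add(-25229, 35598), Add(R, 43292)) = Mul(Add(-25229, 35598), Add(128862, 43292)) = Mul(10369, 172154) = 1785064826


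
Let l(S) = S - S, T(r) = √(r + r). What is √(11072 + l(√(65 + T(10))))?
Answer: 8*√173 ≈ 105.22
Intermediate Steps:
T(r) = √2*√r (T(r) = √(2*r) = √2*√r)
l(S) = 0
√(11072 + l(√(65 + T(10)))) = √(11072 + 0) = √11072 = 8*√173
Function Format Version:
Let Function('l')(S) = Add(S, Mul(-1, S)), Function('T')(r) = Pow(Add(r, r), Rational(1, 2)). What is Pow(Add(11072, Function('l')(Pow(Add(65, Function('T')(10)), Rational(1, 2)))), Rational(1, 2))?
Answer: Mul(8, Pow(173, Rational(1, 2))) ≈ 105.22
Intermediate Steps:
Function('T')(r) = Mul(Pow(2, Rational(1, 2)), Pow(r, Rational(1, 2))) (Function('T')(r) = Pow(Mul(2, r), Rational(1, 2)) = Mul(Pow(2, Rational(1, 2)), Pow(r, Rational(1, 2))))
Function('l')(S) = 0
Pow(Add(11072, Function('l')(Pow(Add(65, Function('T')(10)), Rational(1, 2)))), Rational(1, 2)) = Pow(Add(11072, 0), Rational(1, 2)) = Pow(11072, Rational(1, 2)) = Mul(8, Pow(173, Rational(1, 2)))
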